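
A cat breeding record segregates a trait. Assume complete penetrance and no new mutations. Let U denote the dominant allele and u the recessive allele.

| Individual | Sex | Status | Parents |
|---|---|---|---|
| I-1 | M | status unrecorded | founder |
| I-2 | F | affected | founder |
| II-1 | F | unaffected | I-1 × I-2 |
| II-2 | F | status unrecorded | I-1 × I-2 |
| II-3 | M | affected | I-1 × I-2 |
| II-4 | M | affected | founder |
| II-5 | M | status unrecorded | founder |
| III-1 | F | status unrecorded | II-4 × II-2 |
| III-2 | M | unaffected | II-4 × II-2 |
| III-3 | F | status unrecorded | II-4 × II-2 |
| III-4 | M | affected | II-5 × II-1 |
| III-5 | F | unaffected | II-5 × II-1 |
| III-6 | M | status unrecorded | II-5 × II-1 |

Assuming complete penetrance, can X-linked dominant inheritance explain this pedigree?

No

Under X-linked dominant, III-4 (affected, male) cannot arise from II-5 (unrecorded) × II-1 (unaffected).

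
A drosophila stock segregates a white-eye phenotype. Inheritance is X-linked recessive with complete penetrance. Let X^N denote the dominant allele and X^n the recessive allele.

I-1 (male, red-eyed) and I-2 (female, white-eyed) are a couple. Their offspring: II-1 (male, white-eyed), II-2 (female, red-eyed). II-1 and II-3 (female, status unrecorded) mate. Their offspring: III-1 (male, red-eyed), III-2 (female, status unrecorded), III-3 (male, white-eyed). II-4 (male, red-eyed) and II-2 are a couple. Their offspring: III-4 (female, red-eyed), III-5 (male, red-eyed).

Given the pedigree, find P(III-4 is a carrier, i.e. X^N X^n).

1/2

II-4 is red-eyed, so II-4 is X^N Y.
II-2 is red-eyed so carries N and received n from I-2 (X^n X^n), so II-2 is X^N X^n.
Their cross gives offspring ratios 1/2 X^N X^N : 1/2 X^N X^n. Conditioning on III-4 being red-eyed, P(X^N X^n) = 1/2 / 1 = 1/2.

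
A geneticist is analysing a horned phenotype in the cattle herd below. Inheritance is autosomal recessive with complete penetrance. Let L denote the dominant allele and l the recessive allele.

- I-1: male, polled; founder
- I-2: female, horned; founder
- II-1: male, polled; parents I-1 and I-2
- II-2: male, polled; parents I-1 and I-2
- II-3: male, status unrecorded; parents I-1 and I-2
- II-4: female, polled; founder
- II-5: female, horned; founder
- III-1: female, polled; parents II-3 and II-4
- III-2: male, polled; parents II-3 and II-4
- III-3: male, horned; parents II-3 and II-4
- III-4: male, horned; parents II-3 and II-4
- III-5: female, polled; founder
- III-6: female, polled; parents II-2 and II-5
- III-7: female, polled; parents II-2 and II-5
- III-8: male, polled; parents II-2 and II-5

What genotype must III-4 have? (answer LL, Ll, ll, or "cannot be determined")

III-4 is horned, so III-4 is ll.

ll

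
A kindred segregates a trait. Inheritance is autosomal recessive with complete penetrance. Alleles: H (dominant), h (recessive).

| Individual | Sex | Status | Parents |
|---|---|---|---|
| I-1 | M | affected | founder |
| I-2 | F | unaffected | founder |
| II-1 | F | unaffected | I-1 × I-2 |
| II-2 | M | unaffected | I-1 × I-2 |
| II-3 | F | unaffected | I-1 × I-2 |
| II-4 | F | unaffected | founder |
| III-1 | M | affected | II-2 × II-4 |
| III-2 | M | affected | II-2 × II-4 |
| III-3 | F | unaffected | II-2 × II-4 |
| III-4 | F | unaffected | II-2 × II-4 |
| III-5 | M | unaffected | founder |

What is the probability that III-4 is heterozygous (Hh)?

2/3

II-2 is unaffected so carries H and received h from I-1 (hh), so II-2 is Hh.
II-4 is unaffected so carries H and passed h to III-1 (hh), so II-4 is Hh.
Their cross gives offspring ratios 1/4 HH : 1/2 Hh : 1/4 hh. Conditioning on III-4 being unaffected, P(Hh) = 1/2 / 3/4 = 2/3.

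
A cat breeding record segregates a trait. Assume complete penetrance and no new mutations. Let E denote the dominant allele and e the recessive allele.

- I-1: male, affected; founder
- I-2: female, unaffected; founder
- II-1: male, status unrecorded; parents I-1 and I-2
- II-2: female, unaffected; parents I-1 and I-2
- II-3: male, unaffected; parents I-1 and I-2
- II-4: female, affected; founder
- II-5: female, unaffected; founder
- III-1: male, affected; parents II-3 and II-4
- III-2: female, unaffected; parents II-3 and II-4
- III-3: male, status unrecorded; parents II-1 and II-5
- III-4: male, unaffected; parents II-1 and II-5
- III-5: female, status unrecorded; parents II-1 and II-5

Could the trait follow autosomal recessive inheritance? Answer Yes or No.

Yes

A consistent assignment under autosomal recessive exists: I-1 ee, I-2 EE, II-1 Ee, II-2 Ee, II-3 Ee, II-4 ee, II-5 EE, III-1 ee, III-2 Ee, III-3 EE, III-4 EE, III-5 EE.
In this assignment every recorded phenotype matches its genotype and every non-founder's genotype is obtainable from its parents' genotypes, so the pedigree is consistent.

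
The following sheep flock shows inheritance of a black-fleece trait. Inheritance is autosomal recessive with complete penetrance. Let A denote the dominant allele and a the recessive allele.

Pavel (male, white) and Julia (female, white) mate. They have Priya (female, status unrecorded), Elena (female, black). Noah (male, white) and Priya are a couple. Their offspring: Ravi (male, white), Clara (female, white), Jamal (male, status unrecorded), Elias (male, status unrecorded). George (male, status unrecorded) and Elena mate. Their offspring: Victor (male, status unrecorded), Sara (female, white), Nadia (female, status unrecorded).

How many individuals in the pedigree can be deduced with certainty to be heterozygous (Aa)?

Obligate heterozygotes: Pavel is white so carries A and passed a to Elena (aa), so Pavel is Aa; Julia is white so carries A and passed a to Elena (aa), so Julia is Aa; Sara is white so carries A and received a from Elena (aa), so Sara is Aa.
Every other individual is either homozygous by phenotype or has at least one consistent homozygous assignment, so the count is 3.

3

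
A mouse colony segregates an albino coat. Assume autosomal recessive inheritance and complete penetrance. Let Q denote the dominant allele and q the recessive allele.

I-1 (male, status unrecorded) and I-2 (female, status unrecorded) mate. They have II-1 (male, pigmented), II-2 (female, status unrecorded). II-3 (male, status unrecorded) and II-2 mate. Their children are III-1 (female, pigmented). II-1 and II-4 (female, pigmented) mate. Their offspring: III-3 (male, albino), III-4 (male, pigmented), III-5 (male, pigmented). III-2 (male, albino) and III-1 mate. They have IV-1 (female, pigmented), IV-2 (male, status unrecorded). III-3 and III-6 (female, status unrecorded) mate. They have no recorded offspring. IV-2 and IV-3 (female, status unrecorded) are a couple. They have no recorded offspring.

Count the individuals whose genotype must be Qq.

3

Obligate heterozygotes: II-1 is pigmented so carries Q and passed q to III-3 (qq), so II-1 is Qq; II-4 is pigmented so carries Q and passed q to III-3 (qq), so II-4 is Qq; IV-1 is pigmented so carries Q and received q from III-2 (qq), so IV-1 is Qq.
Every other individual is either homozygous by phenotype or has at least one consistent homozygous assignment, so the count is 3.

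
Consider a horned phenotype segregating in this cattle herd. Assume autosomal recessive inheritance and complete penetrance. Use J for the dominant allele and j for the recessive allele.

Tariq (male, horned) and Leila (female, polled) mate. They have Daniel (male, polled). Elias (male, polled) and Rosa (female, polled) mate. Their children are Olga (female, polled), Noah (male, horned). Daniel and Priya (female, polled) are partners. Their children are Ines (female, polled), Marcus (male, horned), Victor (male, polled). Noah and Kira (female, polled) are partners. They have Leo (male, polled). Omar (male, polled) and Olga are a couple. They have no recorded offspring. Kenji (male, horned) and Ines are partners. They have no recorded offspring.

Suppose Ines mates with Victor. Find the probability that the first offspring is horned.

1/9

Daniel is polled so carries J and received j from Tariq (jj), so Daniel is Jj.
Priya is polled so carries J and passed j to Marcus (jj), so Priya is Jj.
Ines is a polled offspring of Daniel (Jj) × Priya (Jj), whose cross gives 1/4 JJ : 1/2 Jj : 1/4 jj; conditioning on being polled, Ines is JJ with probability 1/3, Jj with probability 2/3.
Victor is a polled offspring of Daniel (Jj) × Priya (Jj), whose cross gives 1/4 JJ : 1/2 Jj : 1/4 jj; conditioning on being polled, Victor is JJ with probability 1/3, Jj with probability 2/3.
Summing over parental genotype combinations, P(offspring is horned) = 4/9·1/4 = 1/9.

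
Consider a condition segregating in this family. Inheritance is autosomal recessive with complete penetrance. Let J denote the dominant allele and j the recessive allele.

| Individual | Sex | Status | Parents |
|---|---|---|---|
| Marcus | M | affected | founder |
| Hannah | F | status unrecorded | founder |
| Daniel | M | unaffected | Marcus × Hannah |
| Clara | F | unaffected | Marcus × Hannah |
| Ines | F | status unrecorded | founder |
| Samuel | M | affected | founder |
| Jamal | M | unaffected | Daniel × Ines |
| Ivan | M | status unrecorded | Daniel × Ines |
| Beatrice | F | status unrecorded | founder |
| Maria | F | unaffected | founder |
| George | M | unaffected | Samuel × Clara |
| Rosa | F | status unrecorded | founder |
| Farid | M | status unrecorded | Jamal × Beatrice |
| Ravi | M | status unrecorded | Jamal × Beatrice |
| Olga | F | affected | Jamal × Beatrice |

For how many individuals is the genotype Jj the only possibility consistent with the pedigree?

Obligate heterozygotes: Daniel is unaffected so carries J and received j from Marcus (jj), so Daniel is Jj; Clara is unaffected so carries J and received j from Marcus (jj), so Clara is Jj; Jamal is unaffected so carries J and passed j to Olga (jj), so Jamal is Jj; George is unaffected so carries J and received j from Samuel (jj), so George is Jj.
Every other individual is either homozygous by phenotype or has at least one consistent homozygous assignment, so the count is 4.

4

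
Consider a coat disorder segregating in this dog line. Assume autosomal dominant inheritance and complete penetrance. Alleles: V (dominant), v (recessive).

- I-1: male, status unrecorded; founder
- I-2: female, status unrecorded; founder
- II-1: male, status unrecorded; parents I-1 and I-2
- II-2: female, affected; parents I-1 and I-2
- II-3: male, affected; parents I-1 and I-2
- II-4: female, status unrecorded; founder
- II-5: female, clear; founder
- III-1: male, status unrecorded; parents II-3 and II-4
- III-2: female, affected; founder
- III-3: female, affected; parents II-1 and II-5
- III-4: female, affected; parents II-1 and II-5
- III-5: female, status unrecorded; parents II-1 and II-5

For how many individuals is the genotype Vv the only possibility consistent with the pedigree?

Obligate heterozygotes: III-3 is affected so carries V and received v from II-5 (vv), so III-3 is Vv; III-4 is affected so carries V and received v from II-5 (vv), so III-4 is Vv.
Every other individual is either homozygous by phenotype or has at least one consistent homozygous assignment, so the count is 2.

2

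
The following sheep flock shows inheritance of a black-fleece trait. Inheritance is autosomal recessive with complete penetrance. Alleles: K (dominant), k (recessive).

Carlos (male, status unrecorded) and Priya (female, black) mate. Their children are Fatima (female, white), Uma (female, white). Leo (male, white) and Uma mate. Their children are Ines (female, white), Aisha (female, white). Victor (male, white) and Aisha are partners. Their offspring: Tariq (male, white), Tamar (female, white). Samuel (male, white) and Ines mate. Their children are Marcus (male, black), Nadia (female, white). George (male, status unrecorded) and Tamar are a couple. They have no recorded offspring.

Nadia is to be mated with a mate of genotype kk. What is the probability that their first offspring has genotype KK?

Samuel is white so carries K and passed k to Marcus (kk), so Samuel is Kk.
Ines is white so carries K and passed k to Marcus (kk), so Ines is Kk.
Nadia is a white offspring of Samuel (Kk) × Ines (Kk), whose cross gives 1/4 KK : 1/2 Kk : 1/4 kk; conditioning on being white, Nadia is KK with probability 1/3, Kk with probability 2/3.
Summing over parental genotype combinations, P(offspring has genotype KK) = 0 = 0.

0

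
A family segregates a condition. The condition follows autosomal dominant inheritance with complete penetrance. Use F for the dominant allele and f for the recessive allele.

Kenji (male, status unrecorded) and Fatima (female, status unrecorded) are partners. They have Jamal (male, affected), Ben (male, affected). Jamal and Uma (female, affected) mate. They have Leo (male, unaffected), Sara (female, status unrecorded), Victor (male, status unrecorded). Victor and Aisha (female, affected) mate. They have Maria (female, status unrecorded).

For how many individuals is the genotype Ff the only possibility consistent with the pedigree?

Obligate heterozygotes: Jamal is affected so carries F and passed f to Leo (ff), so Jamal is Ff; Uma is affected so carries F and passed f to Leo (ff), so Uma is Ff.
Every other individual is either homozygous by phenotype or has at least one consistent homozygous assignment, so the count is 2.

2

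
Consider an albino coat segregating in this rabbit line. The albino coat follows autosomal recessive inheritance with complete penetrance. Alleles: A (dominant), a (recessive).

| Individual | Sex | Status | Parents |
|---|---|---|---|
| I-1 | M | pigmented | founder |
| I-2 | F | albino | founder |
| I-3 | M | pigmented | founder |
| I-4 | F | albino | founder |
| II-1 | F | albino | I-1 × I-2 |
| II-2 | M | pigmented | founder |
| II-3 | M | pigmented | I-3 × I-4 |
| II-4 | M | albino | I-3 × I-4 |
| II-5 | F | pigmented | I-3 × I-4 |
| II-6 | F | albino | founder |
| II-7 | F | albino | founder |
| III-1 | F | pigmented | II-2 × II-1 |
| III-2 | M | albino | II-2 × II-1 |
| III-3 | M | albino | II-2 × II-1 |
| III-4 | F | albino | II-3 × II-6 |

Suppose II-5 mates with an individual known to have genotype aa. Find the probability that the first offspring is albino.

II-5 is pigmented so carries A and received a from I-4 (aa), so II-5 is Aa.
The cross gives 1/2 Aa : 1/2 aa, so P(offspring is albino) = 1/2.

1/2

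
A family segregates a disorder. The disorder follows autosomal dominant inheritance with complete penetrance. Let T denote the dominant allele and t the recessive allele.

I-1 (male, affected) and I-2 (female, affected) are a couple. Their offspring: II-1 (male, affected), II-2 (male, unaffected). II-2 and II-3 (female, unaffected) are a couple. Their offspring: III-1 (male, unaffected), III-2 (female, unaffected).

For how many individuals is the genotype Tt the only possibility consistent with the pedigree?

2

Obligate heterozygotes: I-1 is affected so carries T and passed t to II-2 (tt), so I-1 is Tt; I-2 is affected so carries T and passed t to II-2 (tt), so I-2 is Tt.
Every other individual is either homozygous by phenotype or has at least one consistent homozygous assignment, so the count is 2.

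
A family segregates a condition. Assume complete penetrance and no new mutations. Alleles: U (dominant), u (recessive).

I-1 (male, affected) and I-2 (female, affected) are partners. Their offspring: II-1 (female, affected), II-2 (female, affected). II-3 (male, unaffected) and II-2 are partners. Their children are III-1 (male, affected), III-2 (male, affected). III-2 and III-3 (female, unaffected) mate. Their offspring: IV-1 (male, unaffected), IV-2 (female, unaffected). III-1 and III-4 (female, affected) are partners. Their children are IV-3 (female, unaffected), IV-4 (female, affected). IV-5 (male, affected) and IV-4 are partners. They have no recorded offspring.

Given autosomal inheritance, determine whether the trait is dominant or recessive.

dominant

III-1 and III-4 are both affected yet have an unaffected child IV-3. Under a recessive model two affected parents are homozygous and every child would be affected, so the trait cannot be recessive.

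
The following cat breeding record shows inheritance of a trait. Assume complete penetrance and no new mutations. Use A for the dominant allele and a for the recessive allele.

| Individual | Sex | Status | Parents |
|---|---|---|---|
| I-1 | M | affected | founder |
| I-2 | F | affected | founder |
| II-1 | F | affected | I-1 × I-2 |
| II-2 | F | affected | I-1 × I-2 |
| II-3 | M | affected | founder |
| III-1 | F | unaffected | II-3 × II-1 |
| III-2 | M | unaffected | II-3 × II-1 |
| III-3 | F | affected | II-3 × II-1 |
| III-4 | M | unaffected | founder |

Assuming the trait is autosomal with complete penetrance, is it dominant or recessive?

II-3 and II-1 are both affected yet have an unaffected child III-1. Under a recessive model two affected parents are homozygous and every child would be affected, so the trait cannot be recessive.

dominant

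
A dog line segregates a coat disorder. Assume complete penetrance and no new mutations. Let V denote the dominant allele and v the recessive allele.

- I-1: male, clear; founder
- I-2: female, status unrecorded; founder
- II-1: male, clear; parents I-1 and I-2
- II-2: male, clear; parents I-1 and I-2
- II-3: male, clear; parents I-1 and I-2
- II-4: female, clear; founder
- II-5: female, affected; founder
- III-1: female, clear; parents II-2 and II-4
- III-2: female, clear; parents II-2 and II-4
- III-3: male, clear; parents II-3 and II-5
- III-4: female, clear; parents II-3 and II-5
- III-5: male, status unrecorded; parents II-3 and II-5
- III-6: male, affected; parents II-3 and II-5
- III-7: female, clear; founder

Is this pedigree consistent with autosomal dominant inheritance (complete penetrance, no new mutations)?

A consistent assignment under autosomal dominant exists: I-1 vv, I-2 Vv, II-1 vv, II-2 vv, II-3 vv, II-4 vv, II-5 Vv, III-1 vv, III-2 vv, III-3 vv, III-4 vv, III-5 Vv, III-6 Vv, III-7 vv.
In this assignment every recorded phenotype matches its genotype and every non-founder's genotype is obtainable from its parents' genotypes, so the pedigree is consistent.

Yes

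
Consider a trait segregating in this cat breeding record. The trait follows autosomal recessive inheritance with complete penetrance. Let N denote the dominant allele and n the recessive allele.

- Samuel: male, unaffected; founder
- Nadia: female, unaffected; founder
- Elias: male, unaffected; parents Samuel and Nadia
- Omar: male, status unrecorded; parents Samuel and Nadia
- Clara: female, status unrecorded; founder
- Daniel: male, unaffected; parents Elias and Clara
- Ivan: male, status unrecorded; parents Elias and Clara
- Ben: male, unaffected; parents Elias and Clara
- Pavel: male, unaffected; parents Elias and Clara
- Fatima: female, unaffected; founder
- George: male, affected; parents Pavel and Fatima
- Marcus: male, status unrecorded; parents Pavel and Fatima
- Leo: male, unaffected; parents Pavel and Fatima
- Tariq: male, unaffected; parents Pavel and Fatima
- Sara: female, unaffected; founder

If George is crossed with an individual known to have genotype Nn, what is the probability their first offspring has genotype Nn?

George is affected, so George is nn.
The cross gives 1/2 Nn : 1/2 nn, so P(offspring has genotype Nn) = 1/2.

1/2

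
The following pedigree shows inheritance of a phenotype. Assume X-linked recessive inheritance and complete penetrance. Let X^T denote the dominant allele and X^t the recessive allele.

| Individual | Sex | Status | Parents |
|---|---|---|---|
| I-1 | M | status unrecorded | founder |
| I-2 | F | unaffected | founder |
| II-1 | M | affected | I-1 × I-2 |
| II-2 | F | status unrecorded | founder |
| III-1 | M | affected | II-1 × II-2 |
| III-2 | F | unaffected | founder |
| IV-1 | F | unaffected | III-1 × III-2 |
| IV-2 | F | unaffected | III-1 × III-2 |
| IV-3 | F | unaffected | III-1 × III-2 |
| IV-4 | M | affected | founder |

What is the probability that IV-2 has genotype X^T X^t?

IV-2 is unaffected so carries T and received t from III-1 (X^t Y), so IV-2 is X^T X^t, giving P(X^T X^t) = 1.

1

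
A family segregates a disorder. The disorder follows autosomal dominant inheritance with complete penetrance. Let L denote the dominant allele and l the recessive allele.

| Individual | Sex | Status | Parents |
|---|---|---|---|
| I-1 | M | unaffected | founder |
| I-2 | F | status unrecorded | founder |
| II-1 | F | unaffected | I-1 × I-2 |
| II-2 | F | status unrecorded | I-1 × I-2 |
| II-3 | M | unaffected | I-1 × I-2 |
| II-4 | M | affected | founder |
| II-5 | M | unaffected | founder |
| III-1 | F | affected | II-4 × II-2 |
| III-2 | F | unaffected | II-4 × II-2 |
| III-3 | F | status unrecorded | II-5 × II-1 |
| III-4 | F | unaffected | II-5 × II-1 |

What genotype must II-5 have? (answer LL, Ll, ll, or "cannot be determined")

ll

II-5 is unaffected, so II-5 is ll.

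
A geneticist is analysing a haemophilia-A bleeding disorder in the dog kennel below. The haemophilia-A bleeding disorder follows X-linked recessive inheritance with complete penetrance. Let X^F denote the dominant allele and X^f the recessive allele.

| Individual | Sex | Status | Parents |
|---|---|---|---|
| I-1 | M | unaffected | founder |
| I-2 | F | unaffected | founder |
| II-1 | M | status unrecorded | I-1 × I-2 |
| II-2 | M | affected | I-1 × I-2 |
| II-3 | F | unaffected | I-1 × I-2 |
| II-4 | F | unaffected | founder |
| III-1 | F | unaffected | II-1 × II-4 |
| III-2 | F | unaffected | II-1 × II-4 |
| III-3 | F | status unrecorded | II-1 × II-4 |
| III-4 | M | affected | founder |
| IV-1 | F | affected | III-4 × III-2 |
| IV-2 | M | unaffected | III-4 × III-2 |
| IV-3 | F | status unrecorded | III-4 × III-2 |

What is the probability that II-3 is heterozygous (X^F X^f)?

1/2

I-1 is unaffected, so I-1 is X^F Y.
I-2 is unaffected so carries F and passed f to II-2 (X^f Y), so I-2 is X^F X^f.
Their cross gives offspring ratios 1/2 X^F X^F : 1/2 X^F X^f. Conditioning on II-3 being unaffected, P(X^F X^f) = 1/2 / 1 = 1/2.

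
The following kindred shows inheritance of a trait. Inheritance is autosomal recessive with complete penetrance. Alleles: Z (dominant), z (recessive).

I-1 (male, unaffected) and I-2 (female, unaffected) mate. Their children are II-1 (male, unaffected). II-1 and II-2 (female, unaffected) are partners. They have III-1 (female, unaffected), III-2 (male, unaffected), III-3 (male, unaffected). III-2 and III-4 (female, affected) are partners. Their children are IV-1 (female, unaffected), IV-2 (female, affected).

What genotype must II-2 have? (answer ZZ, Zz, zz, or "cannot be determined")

cannot be determined

II-2's phenotype allows ZZ or Zz, and no parent or child forces a single allele at both positions; consistent genotype assignments exist with II-2 as ZZ or Zz.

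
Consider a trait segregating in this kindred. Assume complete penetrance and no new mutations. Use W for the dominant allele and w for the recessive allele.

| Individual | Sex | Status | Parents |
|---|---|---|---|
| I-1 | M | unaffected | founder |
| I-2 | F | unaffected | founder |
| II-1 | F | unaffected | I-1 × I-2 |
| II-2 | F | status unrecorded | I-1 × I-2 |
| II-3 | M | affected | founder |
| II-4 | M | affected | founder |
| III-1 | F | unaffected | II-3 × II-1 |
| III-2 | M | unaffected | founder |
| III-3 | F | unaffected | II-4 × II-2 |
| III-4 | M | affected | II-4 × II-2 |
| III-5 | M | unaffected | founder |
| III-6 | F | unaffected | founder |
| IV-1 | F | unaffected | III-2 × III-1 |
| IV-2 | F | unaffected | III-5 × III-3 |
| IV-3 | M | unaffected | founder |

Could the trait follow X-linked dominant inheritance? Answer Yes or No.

Under X-linked dominant, III-1 (unaffected, female) cannot arise from II-3 (affected) × II-1 (unaffected).

No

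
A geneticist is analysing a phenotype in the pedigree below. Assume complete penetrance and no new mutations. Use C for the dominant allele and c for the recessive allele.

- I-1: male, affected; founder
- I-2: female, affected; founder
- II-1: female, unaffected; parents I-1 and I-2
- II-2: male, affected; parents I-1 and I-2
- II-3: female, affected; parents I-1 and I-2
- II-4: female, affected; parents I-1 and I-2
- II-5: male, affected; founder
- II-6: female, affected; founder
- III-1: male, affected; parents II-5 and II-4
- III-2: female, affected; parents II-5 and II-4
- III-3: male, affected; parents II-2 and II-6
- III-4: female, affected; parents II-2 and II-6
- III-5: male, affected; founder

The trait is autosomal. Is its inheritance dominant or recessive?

dominant

I-1 and I-2 are both affected yet have an unaffected child II-1. Under a recessive model two affected parents are homozygous and every child would be affected, so the trait cannot be recessive.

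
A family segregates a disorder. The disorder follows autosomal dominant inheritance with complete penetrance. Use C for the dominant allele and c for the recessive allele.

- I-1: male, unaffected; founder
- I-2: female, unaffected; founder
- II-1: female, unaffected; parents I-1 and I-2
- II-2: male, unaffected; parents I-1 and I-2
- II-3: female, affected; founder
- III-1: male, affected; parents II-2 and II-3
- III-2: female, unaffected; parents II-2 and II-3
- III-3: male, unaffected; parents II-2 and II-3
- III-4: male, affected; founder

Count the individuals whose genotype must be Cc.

Obligate heterozygotes: II-3 is affected so carries C and passed c to III-2 (cc), so II-3 is Cc; III-1 is affected so carries C and received c from II-2 (cc), so III-1 is Cc.
Every other individual is either homozygous by phenotype or has at least one consistent homozygous assignment, so the count is 2.

2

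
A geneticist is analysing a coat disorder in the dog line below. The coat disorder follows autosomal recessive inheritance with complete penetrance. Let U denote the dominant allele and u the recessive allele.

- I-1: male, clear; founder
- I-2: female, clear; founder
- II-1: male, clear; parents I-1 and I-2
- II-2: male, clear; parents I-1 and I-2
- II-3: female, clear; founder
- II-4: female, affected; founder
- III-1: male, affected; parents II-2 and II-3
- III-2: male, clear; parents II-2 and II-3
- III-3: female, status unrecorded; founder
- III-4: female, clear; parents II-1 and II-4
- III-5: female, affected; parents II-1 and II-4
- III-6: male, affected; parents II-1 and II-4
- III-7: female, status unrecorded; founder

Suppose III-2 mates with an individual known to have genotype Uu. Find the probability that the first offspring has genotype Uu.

II-2 is clear so carries U and passed u to III-1 (uu), so II-2 is Uu.
II-3 is clear so carries U and passed u to III-1 (uu), so II-3 is Uu.
III-2 is a clear offspring of II-2 (Uu) × II-3 (Uu), whose cross gives 1/4 UU : 1/2 Uu : 1/4 uu; conditioning on being clear, III-2 is UU with probability 1/3, Uu with probability 2/3.
Summing over parental genotype combinations, P(offspring has genotype Uu) = 1/3·1/2 + 2/3·1/2 = 1/2.

1/2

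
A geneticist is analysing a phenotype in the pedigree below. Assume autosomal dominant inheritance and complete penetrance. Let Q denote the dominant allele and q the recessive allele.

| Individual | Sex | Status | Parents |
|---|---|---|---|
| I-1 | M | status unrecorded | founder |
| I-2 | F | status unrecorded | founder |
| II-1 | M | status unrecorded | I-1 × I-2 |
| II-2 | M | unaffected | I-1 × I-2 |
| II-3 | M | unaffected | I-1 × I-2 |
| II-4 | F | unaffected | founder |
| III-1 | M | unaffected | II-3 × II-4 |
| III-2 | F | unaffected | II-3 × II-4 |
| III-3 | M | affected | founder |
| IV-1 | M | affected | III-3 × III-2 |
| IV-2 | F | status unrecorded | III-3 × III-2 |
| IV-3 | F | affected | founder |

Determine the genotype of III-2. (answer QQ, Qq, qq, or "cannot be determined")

qq

III-2 is unaffected, so III-2 is qq.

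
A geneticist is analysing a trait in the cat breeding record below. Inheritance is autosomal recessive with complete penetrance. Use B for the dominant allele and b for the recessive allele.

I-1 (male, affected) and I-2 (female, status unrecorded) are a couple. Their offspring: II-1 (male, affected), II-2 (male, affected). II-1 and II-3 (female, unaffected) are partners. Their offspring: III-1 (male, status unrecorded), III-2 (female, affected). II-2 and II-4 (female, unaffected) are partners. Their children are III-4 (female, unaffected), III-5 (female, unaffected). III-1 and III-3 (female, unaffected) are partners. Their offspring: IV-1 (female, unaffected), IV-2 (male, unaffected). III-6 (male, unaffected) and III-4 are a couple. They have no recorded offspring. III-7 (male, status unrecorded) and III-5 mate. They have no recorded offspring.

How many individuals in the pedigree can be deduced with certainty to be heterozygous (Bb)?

3

Obligate heterozygotes: II-3 is unaffected so carries B and passed b to III-2 (bb), so II-3 is Bb; III-4 is unaffected so carries B and received b from II-2 (bb), so III-4 is Bb; III-5 is unaffected so carries B and received b from II-2 (bb), so III-5 is Bb.
Every other individual is either homozygous by phenotype or has at least one consistent homozygous assignment, so the count is 3.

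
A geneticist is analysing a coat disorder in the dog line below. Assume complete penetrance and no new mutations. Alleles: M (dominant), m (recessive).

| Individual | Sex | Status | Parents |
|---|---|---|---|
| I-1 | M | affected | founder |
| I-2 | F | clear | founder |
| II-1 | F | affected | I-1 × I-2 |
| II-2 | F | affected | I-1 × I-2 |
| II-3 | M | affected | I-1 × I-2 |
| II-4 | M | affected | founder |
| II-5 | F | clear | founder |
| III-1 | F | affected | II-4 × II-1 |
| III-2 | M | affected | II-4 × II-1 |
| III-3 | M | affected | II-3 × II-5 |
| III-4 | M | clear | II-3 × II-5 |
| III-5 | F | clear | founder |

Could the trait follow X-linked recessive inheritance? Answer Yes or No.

Yes

A consistent assignment under X-linked recessive exists: I-1 X^m Y, I-2 X^M X^m, II-1 X^m X^m, II-2 X^m X^m, II-3 X^m Y, II-4 X^m Y, II-5 X^M X^m, III-1 X^m X^m, III-2 X^m Y, III-3 X^m Y, III-4 X^M Y, III-5 X^M X^M.
In this assignment every recorded phenotype matches its genotype and every non-founder's genotype is obtainable from its parents' genotypes, so the pedigree is consistent.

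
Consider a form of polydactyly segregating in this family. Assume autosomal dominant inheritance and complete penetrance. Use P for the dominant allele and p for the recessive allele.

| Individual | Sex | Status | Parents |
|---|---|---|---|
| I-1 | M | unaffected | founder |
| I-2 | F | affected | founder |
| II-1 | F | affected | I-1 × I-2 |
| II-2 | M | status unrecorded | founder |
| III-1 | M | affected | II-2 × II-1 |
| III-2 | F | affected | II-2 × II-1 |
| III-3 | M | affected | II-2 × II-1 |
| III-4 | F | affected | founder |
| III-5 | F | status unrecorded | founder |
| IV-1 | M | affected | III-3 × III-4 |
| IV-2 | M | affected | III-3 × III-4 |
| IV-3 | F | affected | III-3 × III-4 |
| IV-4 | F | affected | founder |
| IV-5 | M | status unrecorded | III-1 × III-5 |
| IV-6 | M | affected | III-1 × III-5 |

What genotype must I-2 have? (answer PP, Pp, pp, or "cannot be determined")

cannot be determined

I-2's phenotype allows PP or Pp, and no parent or child forces a single allele at both positions; consistent genotype assignments exist with I-2 as PP or Pp.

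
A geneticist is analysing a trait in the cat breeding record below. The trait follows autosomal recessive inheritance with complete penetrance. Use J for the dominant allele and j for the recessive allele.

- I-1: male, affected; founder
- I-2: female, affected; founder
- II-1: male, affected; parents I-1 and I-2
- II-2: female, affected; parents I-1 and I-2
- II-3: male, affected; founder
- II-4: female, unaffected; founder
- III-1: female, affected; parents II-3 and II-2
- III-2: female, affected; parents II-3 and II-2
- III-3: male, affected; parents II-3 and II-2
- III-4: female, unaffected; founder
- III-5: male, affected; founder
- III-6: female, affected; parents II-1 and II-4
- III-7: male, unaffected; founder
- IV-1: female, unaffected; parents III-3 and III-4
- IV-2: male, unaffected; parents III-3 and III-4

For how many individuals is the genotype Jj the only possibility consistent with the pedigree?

Obligate heterozygotes: II-4 is unaffected so carries J and passed j to III-6 (jj), so II-4 is Jj; IV-1 is unaffected so carries J and received j from III-3 (jj), so IV-1 is Jj; IV-2 is unaffected so carries J and received j from III-3 (jj), so IV-2 is Jj.
Every other individual is either homozygous by phenotype or has at least one consistent homozygous assignment, so the count is 3.

3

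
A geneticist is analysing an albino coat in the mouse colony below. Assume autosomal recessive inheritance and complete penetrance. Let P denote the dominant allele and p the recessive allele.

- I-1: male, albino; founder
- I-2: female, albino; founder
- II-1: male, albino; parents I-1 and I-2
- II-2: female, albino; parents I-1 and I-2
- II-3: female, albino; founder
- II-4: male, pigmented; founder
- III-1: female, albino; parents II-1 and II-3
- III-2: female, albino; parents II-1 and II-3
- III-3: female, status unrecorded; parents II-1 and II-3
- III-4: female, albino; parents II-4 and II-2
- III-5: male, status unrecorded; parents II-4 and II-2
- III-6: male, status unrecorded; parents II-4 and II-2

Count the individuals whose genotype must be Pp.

1

Obligate heterozygotes: II-4 is pigmented so carries P and passed p to III-4 (pp), so II-4 is Pp.
Every other individual is either homozygous by phenotype or has at least one consistent homozygous assignment, so the count is 1.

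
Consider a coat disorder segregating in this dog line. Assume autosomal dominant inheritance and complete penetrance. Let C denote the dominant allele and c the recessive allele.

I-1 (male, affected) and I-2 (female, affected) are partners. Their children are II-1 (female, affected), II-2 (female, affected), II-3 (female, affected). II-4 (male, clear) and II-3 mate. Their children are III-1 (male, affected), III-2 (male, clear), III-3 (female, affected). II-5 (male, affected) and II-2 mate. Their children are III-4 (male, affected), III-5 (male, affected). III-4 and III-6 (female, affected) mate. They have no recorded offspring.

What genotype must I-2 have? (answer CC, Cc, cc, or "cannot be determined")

cannot be determined

I-2's phenotype allows CC or Cc, and no parent or child forces a single allele at both positions; consistent genotype assignments exist with I-2 as CC or Cc.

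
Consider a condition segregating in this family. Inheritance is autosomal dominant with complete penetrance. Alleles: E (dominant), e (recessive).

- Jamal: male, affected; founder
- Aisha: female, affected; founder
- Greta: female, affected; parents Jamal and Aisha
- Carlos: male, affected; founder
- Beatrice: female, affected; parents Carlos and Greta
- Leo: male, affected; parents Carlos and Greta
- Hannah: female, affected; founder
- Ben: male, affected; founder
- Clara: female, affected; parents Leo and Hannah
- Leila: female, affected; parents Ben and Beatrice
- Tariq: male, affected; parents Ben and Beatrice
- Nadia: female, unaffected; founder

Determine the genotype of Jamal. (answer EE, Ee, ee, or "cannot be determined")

Jamal's phenotype allows EE or Ee, and no parent or child forces a single allele at both positions; consistent genotype assignments exist with Jamal as EE or Ee.

cannot be determined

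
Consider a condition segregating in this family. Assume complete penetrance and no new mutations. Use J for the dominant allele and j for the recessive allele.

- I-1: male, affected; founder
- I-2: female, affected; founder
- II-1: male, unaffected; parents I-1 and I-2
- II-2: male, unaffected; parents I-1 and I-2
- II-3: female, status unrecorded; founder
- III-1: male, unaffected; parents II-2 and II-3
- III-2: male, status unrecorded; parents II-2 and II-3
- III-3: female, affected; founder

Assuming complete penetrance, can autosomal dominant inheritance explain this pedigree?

Yes

A consistent assignment under autosomal dominant exists: I-1 Jj, I-2 Jj, II-1 jj, II-2 jj, II-3 Jj, III-1 jj, III-2 Jj, III-3 JJ.
In this assignment every recorded phenotype matches its genotype and every non-founder's genotype is obtainable from its parents' genotypes, so the pedigree is consistent.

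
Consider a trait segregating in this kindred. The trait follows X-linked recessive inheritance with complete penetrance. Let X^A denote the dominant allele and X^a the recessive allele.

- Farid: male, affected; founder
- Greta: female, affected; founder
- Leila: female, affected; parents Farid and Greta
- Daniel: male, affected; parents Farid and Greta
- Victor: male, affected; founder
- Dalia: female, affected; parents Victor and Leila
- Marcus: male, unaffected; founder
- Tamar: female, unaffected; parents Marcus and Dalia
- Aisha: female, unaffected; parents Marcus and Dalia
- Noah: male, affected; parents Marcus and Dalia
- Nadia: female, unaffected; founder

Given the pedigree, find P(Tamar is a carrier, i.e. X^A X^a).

1

Tamar is unaffected so carries A and received a from Dalia (X^a X^a), so Tamar is X^A X^a, giving P(X^A X^a) = 1.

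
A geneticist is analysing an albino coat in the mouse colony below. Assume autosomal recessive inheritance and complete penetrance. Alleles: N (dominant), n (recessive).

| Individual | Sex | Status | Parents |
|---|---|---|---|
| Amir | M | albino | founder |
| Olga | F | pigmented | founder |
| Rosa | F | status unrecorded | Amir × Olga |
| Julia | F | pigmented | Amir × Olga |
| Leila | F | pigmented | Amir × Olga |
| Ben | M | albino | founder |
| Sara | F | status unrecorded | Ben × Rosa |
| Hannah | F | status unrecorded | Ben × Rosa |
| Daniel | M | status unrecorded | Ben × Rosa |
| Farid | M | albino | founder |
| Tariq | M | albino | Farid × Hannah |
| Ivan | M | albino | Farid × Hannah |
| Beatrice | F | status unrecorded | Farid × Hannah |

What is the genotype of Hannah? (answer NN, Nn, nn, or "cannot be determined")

cannot be determined

Hannah's phenotype is unrecorded, and no parent or child forces a single allele at both positions; consistent genotype assignments exist with Hannah as Nn or nn.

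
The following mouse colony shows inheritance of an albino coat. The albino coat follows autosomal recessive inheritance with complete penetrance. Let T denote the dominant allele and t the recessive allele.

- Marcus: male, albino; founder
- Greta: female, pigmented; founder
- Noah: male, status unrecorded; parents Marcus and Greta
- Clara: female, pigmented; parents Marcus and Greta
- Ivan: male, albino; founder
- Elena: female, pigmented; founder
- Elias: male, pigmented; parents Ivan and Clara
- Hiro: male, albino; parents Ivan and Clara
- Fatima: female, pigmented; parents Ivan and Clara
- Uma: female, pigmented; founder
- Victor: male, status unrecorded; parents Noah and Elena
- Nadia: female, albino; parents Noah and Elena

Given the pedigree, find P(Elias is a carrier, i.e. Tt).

1

Elias is pigmented so carries T and received t from Ivan (tt), so Elias is Tt, giving P(Tt) = 1.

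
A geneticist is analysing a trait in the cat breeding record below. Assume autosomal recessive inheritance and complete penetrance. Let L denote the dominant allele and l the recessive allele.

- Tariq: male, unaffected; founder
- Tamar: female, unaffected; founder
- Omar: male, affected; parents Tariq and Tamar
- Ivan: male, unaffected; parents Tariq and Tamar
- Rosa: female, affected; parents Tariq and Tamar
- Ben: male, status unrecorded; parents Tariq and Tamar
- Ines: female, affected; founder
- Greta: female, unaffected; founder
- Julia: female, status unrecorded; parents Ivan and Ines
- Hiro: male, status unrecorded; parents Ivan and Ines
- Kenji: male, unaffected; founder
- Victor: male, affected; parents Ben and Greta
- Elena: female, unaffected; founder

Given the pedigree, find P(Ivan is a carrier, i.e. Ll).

2/3

Tariq is unaffected so carries L and passed l to Omar (ll), so Tariq is Ll.
Tamar is unaffected so carries L and passed l to Omar (ll), so Tamar is Ll.
Their cross gives offspring ratios 1/4 LL : 1/2 Ll : 1/4 ll. Conditioning on Ivan being unaffected, P(Ll) = 1/2 / 3/4 = 2/3 before taking Ivan's own offspring into account.
Ines is affected, so Ines is ll.
Ivan's offspring (Julia, Hiro) would show their recorded status with the same probability whether Ivan is Ll or LL, so they carry no information and P(Ll) = 2/3.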